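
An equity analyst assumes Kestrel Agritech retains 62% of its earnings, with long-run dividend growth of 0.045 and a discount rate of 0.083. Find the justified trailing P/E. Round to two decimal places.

10.45

Payout ratio b = 1 − 0.62 = 0.38.
Justified trailing P/E = b(1+g)/(r−g) = 0.38×(1+0.045)/(0.083−0.045) = 10.4500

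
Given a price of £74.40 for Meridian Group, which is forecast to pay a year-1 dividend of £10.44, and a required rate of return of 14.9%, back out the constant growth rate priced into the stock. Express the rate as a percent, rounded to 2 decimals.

0.87%

From P₀ = D₁/(r − g), the implied growth is g = r − D₁/P₀.
g = 0.149 − 10.44/74.40 = 0.149 − 0.14032 = 0.00868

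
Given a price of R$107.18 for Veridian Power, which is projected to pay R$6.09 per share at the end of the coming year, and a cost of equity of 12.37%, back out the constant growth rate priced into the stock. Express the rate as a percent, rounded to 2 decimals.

From P₀ = D₁/(r − g), the implied growth is g = r − D₁/P₀.
g = 0.1237 − 6.09/107.18 = 0.1237 − 0.05682 = 0.06688

6.69%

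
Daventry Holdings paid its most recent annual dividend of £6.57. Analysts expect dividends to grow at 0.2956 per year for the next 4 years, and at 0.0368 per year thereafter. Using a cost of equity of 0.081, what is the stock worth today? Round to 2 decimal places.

£360.17

Two-stage DDM. Project D₁…D_4 at 0.2956, terminal growth 0.0368, discount at r = 0.081.
D_1 = 8.5121
D_2 = 11.0283
D_3 = 14.2882
D_4 = 18.5118
Terminal value at t=4: TV = D_5/(r−g) = 19.1931/(0.081−0.0368) = 434.2320
P₀ = 8.5121/(1+0.081)^1 + 11.0283/(1+0.081)^2 + 14.2882/(1+0.081)^3 + 18.5118/(1+0.081)^4 + 434.2320/(1+0.081)^4 = 360.1733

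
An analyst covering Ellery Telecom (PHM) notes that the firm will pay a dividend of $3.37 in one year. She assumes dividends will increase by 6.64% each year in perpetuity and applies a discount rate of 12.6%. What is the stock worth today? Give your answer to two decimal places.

Gordon growth model: P₀ = D₁/(r − g), with D₁ = 3.37 given directly.
P₀ = 3.3700 / (0.126 − 0.0664) = 3.3700 / 0.0596 = 56.5436

$56.54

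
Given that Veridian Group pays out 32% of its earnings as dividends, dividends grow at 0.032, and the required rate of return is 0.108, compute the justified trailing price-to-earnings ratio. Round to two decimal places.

4.35

Justified trailing P/E = b(1+g)/(r−g) = 0.32×(1+0.032)/(0.108−0.032) = 4.3453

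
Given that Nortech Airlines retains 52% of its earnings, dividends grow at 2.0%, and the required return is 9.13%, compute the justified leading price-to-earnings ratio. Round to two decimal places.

6.73

Payout ratio b = 1 − 0.52 = 0.48.
Justified leading P/E = b/(r−g) = 0.48/(0.0913−0.02) = 6.7321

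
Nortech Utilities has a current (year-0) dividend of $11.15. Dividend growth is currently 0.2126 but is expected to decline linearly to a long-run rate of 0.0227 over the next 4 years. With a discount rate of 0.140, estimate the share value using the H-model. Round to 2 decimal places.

H-model: P₀ = D₀[(1+g_L) + H(g_S−g_L)]/(r−g_L), with H = 4/2 = 2.
P₀ = 11.15 × [(1+0.0227) + 2×(0.2126−0.0227)] / (0.14−0.0227)
   = 11.15 × 1.4025 / 0.1173 = 133.3152

$133.32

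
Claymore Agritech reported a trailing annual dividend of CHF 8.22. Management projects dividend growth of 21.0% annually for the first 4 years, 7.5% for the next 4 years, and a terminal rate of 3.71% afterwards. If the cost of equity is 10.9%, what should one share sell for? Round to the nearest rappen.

Three-stage DDM. Project D₁…D_8; terminal Gordon value at t=8 with g = 0.0371; discount at r = 0.109.
D_1 = 9.9462
D_2 = 12.0349
D_3 = 14.5622
D_4 = 17.6203
D_5 = 18.9418
D_6 = 20.3625
D_7 = 21.8896
D_8 = 23.5314
TV_8 = 24.4044/(0.109−0.0371) = 339.4211
P₀ = Σ Dₜ/(1+r)ᵗ + TV_8/(1+r)^8 = 232.5616

CHF 232.56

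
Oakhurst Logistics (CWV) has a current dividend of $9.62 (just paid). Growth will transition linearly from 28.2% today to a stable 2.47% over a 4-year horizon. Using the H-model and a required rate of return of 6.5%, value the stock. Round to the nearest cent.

H-model: P₀ = D₀[(1+g_L) + H(g_S−g_L)]/(r−g_L), with H = 4/2 = 2.
P₀ = 9.62 × [(1+0.0247) + 2×(0.282−0.0247)] / (0.065−0.0247)
   = 9.62 × 1.5393 / 0.0403 = 367.4458

$367.45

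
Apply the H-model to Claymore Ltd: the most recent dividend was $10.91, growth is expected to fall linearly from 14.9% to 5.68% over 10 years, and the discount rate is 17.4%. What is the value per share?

$141.29

H-model: P₀ = D₀[(1+g_L) + H(g_S−g_L)]/(r−g_L), with H = 10/2 = 5.
P₀ = 10.91 × [(1+0.0568) + 5×(0.149−0.0568)] / (0.174−0.0568)
   = 10.91 × 1.5178 / 0.1172 = 141.2901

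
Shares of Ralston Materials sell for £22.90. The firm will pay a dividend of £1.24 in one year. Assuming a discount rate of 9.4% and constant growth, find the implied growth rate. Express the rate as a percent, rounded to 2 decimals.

3.99%

From P₀ = D₁/(r − g), the implied growth is g = r − D₁/P₀.
g = 0.094 − 1.24/22.90 = 0.094 − 0.05415 = 0.03985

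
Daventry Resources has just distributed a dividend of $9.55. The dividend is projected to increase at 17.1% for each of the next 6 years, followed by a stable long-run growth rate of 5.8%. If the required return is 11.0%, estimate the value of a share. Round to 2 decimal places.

Two-stage DDM. Project D₁…D_6 at 0.171, terminal growth 0.058, discount at r = 0.11.
D_1 = 11.1831
D_2 = 13.0954
D_3 = 15.3347
D_4 = 17.9569
D_5 = 21.0275
D_6 = 24.6232
Terminal value at t=6: TV = D_7/(r−g) = 26.0514/(0.11−0.058) = 500.9877
P₀ = 11.1831/(1+0.11)^1 + 13.0954/(1+0.11)^2 + 15.3347/(1+0.11)^3 + 17.9569/(1+0.11)^4 + 21.0275/(1+0.11)^5 + 24.6232/(1+0.11)^6 + 500.9877/(1+0.11)^6 = 337.2365

$337.24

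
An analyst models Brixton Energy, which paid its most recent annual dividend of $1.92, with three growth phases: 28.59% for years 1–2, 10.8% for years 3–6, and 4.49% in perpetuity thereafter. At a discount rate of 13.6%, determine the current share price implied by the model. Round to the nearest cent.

Three-stage DDM. Project D₁…D_6; terminal Gordon value at t=6 with g = 0.0449; discount at r = 0.136.
D_1 = 2.4689
D_2 = 3.1748
D_3 = 3.5177
D_4 = 3.8976
D_5 = 4.3185
D_6 = 4.7849
TV_6 = 4.9998/(0.136−0.0449) = 54.8821
P₀ = Σ Dₜ/(1+r)ᵗ + TV_6/(1+r)^6 = 39.4189

$39.42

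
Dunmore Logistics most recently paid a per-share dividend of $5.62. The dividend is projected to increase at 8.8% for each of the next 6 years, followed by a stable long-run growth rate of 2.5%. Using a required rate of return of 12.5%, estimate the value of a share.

Two-stage DDM. Project D₁…D_6 at 0.088, terminal growth 0.025, discount at r = 0.125.
D_1 = 6.1146
D_2 = 6.6526
D_3 = 7.2381
D_4 = 7.8750
D_5 = 8.5680
D_6 = 9.3220
Terminal value at t=6: TV = D_7/(r−g) = 9.5551/(0.125−0.025) = 95.5506
P₀ = 6.1146/(1+0.125)^1 + 6.6526/(1+0.125)^2 + 7.2381/(1+0.125)^3 + 7.8750/(1+0.125)^4 + 8.5680/(1+0.125)^5 + 9.3220/(1+0.125)^6 + 95.5506/(1+0.125)^6 = 77.1766

$77.18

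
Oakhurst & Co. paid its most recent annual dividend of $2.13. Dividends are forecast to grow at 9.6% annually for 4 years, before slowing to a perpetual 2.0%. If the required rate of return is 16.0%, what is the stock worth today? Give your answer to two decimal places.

Two-stage DDM. Project D₁…D_4 at 0.096, terminal growth 0.02, discount at r = 0.16.
D_1 = 2.3345
D_2 = 2.5586
D_3 = 2.8042
D_4 = 3.0734
Terminal value at t=4: TV = D_5/(r−g) = 3.1349/(0.16−0.02) = 22.3921
P₀ = 2.3345/(1+0.16)^1 + 2.5586/(1+0.16)^2 + 2.8042/(1+0.16)^3 + 3.0734/(1+0.16)^4 + 22.3921/(1+0.16)^4 = 19.7748

$19.77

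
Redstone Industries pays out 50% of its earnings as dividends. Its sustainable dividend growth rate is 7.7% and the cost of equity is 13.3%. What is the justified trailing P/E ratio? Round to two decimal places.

Justified trailing P/E = b(1+g)/(r−g) = 0.50×(1+0.077)/(0.133−0.077) = 9.6161

9.62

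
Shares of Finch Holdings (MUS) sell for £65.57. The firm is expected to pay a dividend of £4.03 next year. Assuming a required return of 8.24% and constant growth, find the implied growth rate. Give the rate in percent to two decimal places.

2.09%

From P₀ = D₁/(r − g), the implied growth is g = r − D₁/P₀.
g = 0.0824 − 4.03/65.57 = 0.0824 − 0.06146 = 0.02094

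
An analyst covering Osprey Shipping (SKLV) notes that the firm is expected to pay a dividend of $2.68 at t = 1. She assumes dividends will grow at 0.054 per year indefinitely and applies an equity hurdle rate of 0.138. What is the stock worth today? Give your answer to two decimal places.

Gordon growth model: P₀ = D₁/(r − g), with D₁ = 2.68 given directly.
P₀ = 2.6800 / (0.138 − 0.054) = 2.6800 / 0.084 = 31.9048

$31.90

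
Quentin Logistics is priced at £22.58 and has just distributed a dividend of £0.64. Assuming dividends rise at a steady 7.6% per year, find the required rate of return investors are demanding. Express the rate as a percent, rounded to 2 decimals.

10.65%

Rearranging the constant-growth DDM: r = D₁/P₀ + g.
D₁ = 0.64 × (1 + 0.076) = 0.6886.
r = 0.6886 / 22.58 + 0.076 = 0.03050 + 0.076 = 0.10650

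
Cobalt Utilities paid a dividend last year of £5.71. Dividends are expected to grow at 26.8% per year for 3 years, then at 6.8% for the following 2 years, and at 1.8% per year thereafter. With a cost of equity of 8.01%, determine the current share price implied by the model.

Three-stage DDM. Project D₁…D_5; terminal Gordon value at t=5 with g = 0.018; discount at r = 0.0801.
D_1 = 7.2403
D_2 = 9.1807
D_3 = 11.6411
D_4 = 12.4327
D_5 = 13.2781
TV_5 = 13.5171/(0.0801−0.018) = 217.6670
P₀ = Σ Dₜ/(1+r)ᵗ + TV_5/(1+r)^5 = 190.0510

£190.05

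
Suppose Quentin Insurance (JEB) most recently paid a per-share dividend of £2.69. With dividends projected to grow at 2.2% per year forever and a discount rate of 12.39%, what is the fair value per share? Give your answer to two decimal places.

Gordon growth model: P₀ = D₁/(r − g). D₁ = 2.69 × (1 + 0.022) = 2.7492.
P₀ = 2.7492 / (0.1239 − 0.022) = 2.7492 / 0.1019 = 26.9792

£26.98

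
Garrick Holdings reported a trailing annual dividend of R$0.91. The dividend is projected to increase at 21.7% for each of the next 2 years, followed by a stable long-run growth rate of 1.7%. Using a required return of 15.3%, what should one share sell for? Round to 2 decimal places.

R$9.56

Two-stage DDM. Project D₁…D_2 at 0.217, terminal growth 0.017, discount at r = 0.153.
D_1 = 1.1075
D_2 = 1.3478
Terminal value at t=2: TV = D_3/(r−g) = 1.3707/(0.153−0.017) = 10.0787
P₀ = 1.1075/(1+0.153)^1 + 1.3478/(1+0.153)^2 + 10.0787/(1+0.153)^2 = 9.5557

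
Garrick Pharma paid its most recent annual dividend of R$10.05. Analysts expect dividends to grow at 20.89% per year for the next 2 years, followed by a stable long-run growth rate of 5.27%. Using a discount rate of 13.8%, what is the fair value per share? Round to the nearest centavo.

R$161.98

Two-stage DDM. Project D₁…D_2 at 0.2089, terminal growth 0.0527, discount at r = 0.138.
D_1 = 12.1494
D_2 = 14.6875
Terminal value at t=2: TV = D_3/(r−g) = 15.4615/(0.138−0.0527) = 181.2602
P₀ = 12.1494/(1+0.138)^1 + 14.6875/(1+0.138)^2 + 181.2602/(1+0.138)^2 = 161.9819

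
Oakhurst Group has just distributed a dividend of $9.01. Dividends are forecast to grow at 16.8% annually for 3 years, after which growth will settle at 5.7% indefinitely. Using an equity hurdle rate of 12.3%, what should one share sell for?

$191.60

Two-stage DDM. Project D₁…D_3 at 0.168, terminal growth 0.057, discount at r = 0.123.
D_1 = 10.5237
D_2 = 12.2917
D_3 = 14.3567
Terminal value at t=3: TV = D_4/(r−g) = 15.1750/(0.123−0.057) = 229.9240
P₀ = 10.5237/(1+0.123)^1 + 12.2917/(1+0.123)^2 + 14.3567/(1+0.123)^3 + 229.9240/(1+0.123)^3 = 191.6020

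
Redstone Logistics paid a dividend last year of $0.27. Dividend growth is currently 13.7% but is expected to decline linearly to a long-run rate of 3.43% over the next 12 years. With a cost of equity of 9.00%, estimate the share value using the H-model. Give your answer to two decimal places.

$8.00

H-model: P₀ = D₀[(1+g_L) + H(g_S−g_L)]/(r−g_L), with H = 12/2 = 6.
P₀ = 0.27 × [(1+0.0343) + 6×(0.137−0.0343)] / (0.09−0.0343)
   = 0.27 × 1.6505 / 0.0557 = 8.0006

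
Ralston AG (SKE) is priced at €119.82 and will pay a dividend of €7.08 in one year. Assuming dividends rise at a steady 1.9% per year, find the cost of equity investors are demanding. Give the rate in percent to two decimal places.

Rearranging the constant-growth DDM: r = D₁/P₀ + g.
r = 7.0800 / 119.82 + 0.019 = 0.05909 + 0.019 = 0.07809

7.81%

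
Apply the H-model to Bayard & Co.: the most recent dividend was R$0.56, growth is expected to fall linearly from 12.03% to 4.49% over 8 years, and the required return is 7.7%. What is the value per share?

R$23.49

H-model: P₀ = D₀[(1+g_L) + H(g_S−g_L)]/(r−g_L), with H = 8/2 = 4.
P₀ = 0.56 × [(1+0.0449) + 4×(0.1203−0.0449)] / (0.077−0.0449)
   = 0.56 × 1.3465 / 0.0321 = 23.4903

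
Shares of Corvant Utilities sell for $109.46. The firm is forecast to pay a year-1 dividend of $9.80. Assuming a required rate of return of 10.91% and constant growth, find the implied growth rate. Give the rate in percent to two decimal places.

From P₀ = D₁/(r − g), the implied growth is g = r − D₁/P₀.
g = 0.1091 − 9.80/109.46 = 0.1091 − 0.08953 = 0.01957

1.96%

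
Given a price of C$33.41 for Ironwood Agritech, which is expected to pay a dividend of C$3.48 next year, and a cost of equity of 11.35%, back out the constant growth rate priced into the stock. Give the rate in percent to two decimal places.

0.93%

From P₀ = D₁/(r − g), the implied growth is g = r − D₁/P₀.
g = 0.1135 − 3.48/33.41 = 0.1135 − 0.10416 = 0.00934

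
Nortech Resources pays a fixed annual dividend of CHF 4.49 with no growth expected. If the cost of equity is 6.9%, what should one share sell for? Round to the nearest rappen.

CHF 65.07

Zero-growth DDM (perpetuity): P₀ = D/r = 4.49 / 0.069 = 65.0725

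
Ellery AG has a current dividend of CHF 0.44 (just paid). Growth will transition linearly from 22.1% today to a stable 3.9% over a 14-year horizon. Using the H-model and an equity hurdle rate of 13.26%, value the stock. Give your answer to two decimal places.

CHF 10.87

H-model: P₀ = D₀[(1+g_L) + H(g_S−g_L)]/(r−g_L), with H = 14/2 = 7.
P₀ = 0.44 × [(1+0.039) + 7×(0.221−0.039)] / (0.1326−0.039)
   = 0.44 × 2.3130 / 0.0936 = 10.8731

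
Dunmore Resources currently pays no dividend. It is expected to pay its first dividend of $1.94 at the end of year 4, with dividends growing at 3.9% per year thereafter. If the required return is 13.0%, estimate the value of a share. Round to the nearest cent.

Deferred-dividend DDM. At t=3 the remaining stream is a growing perpetuity with first payment D_4 = 1.94.
V_3 = D_4/(r−g) = 1.94/(0.13−0.039) = 21.3187
P₀ = V_3/(1+r)^3 = 21.3187/(1+0.13)^3 = 14.7749

$14.77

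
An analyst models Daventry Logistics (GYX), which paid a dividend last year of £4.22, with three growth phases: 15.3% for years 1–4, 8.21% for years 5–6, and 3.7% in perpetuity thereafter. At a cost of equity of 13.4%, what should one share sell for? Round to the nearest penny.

£69.91

Three-stage DDM. Project D₁…D_6; terminal Gordon value at t=6 with g = 0.037; discount at r = 0.134.
D_1 = 4.8657
D_2 = 5.6101
D_3 = 6.4685
D_4 = 7.4581
D_5 = 8.0704
D_6 = 8.7330
TV_6 = 9.0561/(0.134−0.037) = 93.3623
P₀ = Σ Dₜ/(1+r)ᵗ + TV_6/(1+r)^6 = 69.9121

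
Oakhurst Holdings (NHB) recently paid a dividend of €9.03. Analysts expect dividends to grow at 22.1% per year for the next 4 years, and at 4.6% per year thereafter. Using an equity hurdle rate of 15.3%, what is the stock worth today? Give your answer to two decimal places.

€152.78

Two-stage DDM. Project D₁…D_4 at 0.221, terminal growth 0.046, discount at r = 0.153.
D_1 = 11.0256
D_2 = 13.4623
D_3 = 16.4375
D_4 = 20.0701
Terminal value at t=4: TV = D_5/(r−g) = 20.9934/(0.153−0.046) = 196.1997
P₀ = 11.0256/(1+0.153)^1 + 13.4623/(1+0.153)^2 + 16.4375/(1+0.153)^3 + 20.0701/(1+0.153)^4 + 196.1997/(1+0.153)^4 = 152.7839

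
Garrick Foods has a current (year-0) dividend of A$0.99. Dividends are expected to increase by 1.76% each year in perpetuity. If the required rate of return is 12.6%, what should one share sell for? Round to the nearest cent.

A$9.29

Gordon growth model: P₀ = D₁/(r − g). D₁ = 0.99 × (1 + 0.0176) = 1.0074.
P₀ = 1.0074 / (0.126 − 0.0176) = 1.0074 / 0.1084 = 9.2936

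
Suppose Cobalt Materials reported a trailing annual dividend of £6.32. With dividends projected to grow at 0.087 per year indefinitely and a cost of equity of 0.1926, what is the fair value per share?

£65.06

Gordon growth model: P₀ = D₁/(r − g). D₁ = 6.32 × (1 + 0.087) = 6.8698.
P₀ = 6.8698 / (0.1926 − 0.087) = 6.8698 / 0.1056 = 65.0553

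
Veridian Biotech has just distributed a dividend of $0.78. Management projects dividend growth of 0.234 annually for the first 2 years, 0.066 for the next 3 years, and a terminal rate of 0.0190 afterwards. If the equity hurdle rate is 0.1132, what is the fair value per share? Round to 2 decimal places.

$13.57

Three-stage DDM. Project D₁…D_5; terminal Gordon value at t=5 with g = 0.019; discount at r = 0.1132.
D_1 = 0.9625
D_2 = 1.1877
D_3 = 1.2661
D_4 = 1.3497
D_5 = 1.4388
TV_5 = 1.4661/(0.1132−0.019) = 15.5639
P₀ = Σ Dₜ/(1+r)ᵗ + TV_5/(1+r)^5 = 13.5660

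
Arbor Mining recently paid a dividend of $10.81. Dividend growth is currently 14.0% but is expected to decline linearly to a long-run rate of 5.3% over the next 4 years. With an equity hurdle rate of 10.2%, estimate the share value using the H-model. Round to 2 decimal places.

$270.69

H-model: P₀ = D₀[(1+g_L) + H(g_S−g_L)]/(r−g_L), with H = 4/2 = 2.
P₀ = 10.81 × [(1+0.053) + 2×(0.14−0.053)] / (0.102−0.053)
   = 10.81 × 1.2270 / 0.049 = 270.6912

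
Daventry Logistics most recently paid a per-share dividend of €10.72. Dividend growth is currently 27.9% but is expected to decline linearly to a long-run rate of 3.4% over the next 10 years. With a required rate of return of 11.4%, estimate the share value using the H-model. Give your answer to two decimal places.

H-model: P₀ = D₀[(1+g_L) + H(g_S−g_L)]/(r−g_L), with H = 10/2 = 5.
P₀ = 10.72 × [(1+0.034) + 5×(0.279−0.034)] / (0.114−0.034)
   = 10.72 × 2.2590 / 0.08 = 302.7060

€302.71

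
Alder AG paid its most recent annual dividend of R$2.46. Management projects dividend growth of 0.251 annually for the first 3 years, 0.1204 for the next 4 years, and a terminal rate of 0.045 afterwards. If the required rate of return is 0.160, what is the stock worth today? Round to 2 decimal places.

R$44.33

Three-stage DDM. Project D₁…D_7; terminal Gordon value at t=7 with g = 0.045; discount at r = 0.16.
D_1 = 3.0775
D_2 = 3.8499
D_3 = 4.8162
D_4 = 5.3961
D_5 = 6.0458
D_6 = 6.7737
D_7 = 7.5893
TV_7 = 7.9308/(0.16−0.045) = 68.9633
P₀ = Σ Dₜ/(1+r)ᵗ + TV_7/(1+r)^7 = 44.3251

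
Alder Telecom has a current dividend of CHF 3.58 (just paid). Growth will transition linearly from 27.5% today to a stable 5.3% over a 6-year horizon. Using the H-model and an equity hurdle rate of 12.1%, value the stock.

CHF 90.50

H-model: P₀ = D₀[(1+g_L) + H(g_S−g_L)]/(r−g_L), with H = 6/2 = 3.
P₀ = 3.58 × [(1+0.053) + 3×(0.275−0.053)] / (0.121−0.053)
   = 3.58 × 1.7190 / 0.068 = 90.5003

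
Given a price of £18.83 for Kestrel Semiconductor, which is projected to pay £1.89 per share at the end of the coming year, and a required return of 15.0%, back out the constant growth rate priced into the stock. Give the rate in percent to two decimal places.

From P₀ = D₁/(r − g), the implied growth is g = r − D₁/P₀.
g = 0.15 − 1.89/18.83 = 0.15 − 0.10037 = 0.04963

4.96%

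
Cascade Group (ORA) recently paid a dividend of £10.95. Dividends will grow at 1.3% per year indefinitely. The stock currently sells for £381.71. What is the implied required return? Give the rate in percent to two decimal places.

Rearranging the constant-growth DDM: r = D₁/P₀ + g.
D₁ = 10.95 × (1 + 0.013) = 11.0923.
r = 11.0923 / 381.71 + 0.013 = 0.02906 + 0.013 = 0.04206

4.21%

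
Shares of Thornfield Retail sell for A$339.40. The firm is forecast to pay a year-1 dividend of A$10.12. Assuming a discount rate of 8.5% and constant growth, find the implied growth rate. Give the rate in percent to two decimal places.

From P₀ = D₁/(r − g), the implied growth is g = r − D₁/P₀.
g = 0.085 − 10.12/339.40 = 0.085 − 0.02982 = 0.05518

5.52%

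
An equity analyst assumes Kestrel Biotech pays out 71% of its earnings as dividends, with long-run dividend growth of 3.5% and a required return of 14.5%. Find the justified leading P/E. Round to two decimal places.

Justified leading P/E = b/(r−g) = 0.71/(0.145−0.035) = 6.4545

6.45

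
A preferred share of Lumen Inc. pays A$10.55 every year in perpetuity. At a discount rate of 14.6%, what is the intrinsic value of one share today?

A$72.26

Zero-growth DDM (perpetuity): P₀ = D/r = 10.55 / 0.146 = 72.2603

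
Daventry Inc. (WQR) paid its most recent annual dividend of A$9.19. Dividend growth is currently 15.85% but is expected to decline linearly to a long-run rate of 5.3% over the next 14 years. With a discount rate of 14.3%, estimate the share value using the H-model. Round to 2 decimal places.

H-model: P₀ = D₀[(1+g_L) + H(g_S−g_L)]/(r−g_L), with H = 14/2 = 7.
P₀ = 9.19 × [(1+0.053) + 7×(0.1585−0.053)] / (0.143−0.053)
   = 9.19 × 1.7915 / 0.09 = 182.9321

A$182.93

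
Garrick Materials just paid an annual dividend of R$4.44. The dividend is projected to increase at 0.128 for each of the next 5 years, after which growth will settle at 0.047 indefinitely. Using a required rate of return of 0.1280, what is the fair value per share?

Two-stage DDM. Project D₁…D_5 at 0.128, terminal growth 0.047, discount at r = 0.128.
D_1 = 5.0083
D_2 = 5.6494
D_3 = 6.3725
D_4 = 7.1882
D_5 = 8.1083
Terminal value at t=5: TV = D_6/(r−g) = 8.4894/(0.128−0.047) = 104.8070
P₀ = 5.0083/(1+0.128)^1 + 5.6494/(1+0.128)^2 + 6.3725/(1+0.128)^3 + 7.1882/(1+0.128)^4 + 8.1083/(1+0.128)^5 + 104.8070/(1+0.128)^5 = 79.5911

R$79.59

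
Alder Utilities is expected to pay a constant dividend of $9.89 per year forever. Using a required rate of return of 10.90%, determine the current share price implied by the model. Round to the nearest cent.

$90.73

Zero-growth DDM (perpetuity): P₀ = D/r = 9.89 / 0.109 = 90.7339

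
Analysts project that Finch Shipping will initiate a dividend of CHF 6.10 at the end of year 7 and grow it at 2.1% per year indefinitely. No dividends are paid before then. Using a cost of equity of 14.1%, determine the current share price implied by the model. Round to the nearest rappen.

Deferred-dividend DDM. At t=6 the remaining stream is a growing perpetuity with first payment D_7 = 6.10.
V_6 = D_7/(r−g) = 6.10/(0.141−0.021) = 50.8333
P₀ = V_6/(1+r)^6 = 50.8333/(1+0.141)^6 = 23.0375

CHF 23.04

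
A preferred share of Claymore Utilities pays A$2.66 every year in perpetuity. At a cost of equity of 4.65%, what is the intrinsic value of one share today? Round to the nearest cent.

Zero-growth DDM (perpetuity): P₀ = D/r = 2.66 / 0.0465 = 57.2043

A$57.20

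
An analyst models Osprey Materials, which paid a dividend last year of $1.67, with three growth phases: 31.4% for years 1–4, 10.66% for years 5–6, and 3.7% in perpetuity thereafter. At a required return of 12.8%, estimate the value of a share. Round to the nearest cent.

Three-stage DDM. Project D₁…D_6; terminal Gordon value at t=6 with g = 0.037; discount at r = 0.128.
D_1 = 2.1944
D_2 = 2.8834
D_3 = 3.7888
D_4 = 4.9785
D_5 = 5.5092
D_6 = 6.0965
TV_6 = 6.3221/(0.128−0.037) = 69.4731
P₀ = Σ Dₜ/(1+r)ᵗ + TV_6/(1+r)^6 = 49.6286

$49.63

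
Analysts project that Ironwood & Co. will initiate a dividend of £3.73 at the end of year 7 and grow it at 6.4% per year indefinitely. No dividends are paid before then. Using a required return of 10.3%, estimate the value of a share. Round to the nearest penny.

£53.11

Deferred-dividend DDM. At t=6 the remaining stream is a growing perpetuity with first payment D_7 = 3.73.
V_6 = D_7/(r−g) = 3.73/(0.103−0.064) = 95.6410
P₀ = V_6/(1+r)^6 = 95.6410/(1+0.103)^6 = 53.1118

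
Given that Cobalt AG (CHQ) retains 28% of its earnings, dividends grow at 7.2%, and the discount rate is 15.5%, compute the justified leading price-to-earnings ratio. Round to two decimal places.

Payout ratio b = 1 − 0.28 = 0.72.
Justified leading P/E = b/(r−g) = 0.72/(0.155−0.072) = 8.6747

8.67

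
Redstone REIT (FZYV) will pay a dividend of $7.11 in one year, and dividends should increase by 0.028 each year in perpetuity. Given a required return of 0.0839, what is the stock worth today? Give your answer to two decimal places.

$127.19

Gordon growth model: P₀ = D₁/(r − g), with D₁ = 7.11 given directly.
P₀ = 7.1100 / (0.0839 − 0.028) = 7.1100 / 0.0559 = 127.1914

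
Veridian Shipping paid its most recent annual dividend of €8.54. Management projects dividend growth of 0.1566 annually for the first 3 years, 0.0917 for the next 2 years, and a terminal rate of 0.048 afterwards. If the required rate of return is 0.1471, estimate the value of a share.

Three-stage DDM. Project D₁…D_5; terminal Gordon value at t=5 with g = 0.048; discount at r = 0.1471.
D_1 = 9.8774
D_2 = 11.4242
D_3 = 13.2132
D_4 = 14.4248
D_5 = 15.7476
TV_5 = 16.5035/(0.1471−0.048) = 166.5335
P₀ = Σ Dₜ/(1+r)ᵗ + TV_5/(1+r)^5 = 126.1552

€126.16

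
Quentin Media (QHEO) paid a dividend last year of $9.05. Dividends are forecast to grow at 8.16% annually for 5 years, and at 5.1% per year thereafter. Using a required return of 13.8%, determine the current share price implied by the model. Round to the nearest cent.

Two-stage DDM. Project D₁…D_5 at 0.0816, terminal growth 0.051, discount at r = 0.138.
D_1 = 9.7885
D_2 = 10.5872
D_3 = 11.4511
D_4 = 12.3855
D_5 = 13.3962
Terminal value at t=5: TV = D_6/(r−g) = 14.0794/(0.138−0.051) = 161.8324
P₀ = 9.7885/(1+0.138)^1 + 10.5872/(1+0.138)^2 + 11.4511/(1+0.138)^3 + 12.3855/(1+0.138)^4 + 13.3962/(1+0.138)^5 + 161.8324/(1+0.138)^5 = 123.7424

$123.74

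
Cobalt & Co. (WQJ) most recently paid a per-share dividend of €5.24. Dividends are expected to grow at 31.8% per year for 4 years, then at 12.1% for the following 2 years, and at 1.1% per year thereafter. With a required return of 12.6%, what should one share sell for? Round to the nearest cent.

€136.80

Three-stage DDM. Project D₁…D_6; terminal Gordon value at t=6 with g = 0.011; discount at r = 0.126.
D_1 = 6.9063
D_2 = 9.1025
D_3 = 11.9971
D_4 = 15.8122
D_5 = 17.7255
D_6 = 19.8703
TV_6 = 20.0889/(0.126−0.011) = 174.6857
P₀ = Σ Dₜ/(1+r)ᵗ + TV_6/(1+r)^6 = 136.8041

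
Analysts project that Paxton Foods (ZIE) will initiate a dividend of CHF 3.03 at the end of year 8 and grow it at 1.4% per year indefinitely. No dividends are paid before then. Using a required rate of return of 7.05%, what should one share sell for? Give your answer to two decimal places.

Deferred-dividend DDM. At t=7 the remaining stream is a growing perpetuity with first payment D_8 = 3.03.
V_7 = D_8/(r−g) = 3.03/(0.0705−0.014) = 53.6283
P₀ = V_7/(1+r)^7 = 53.6283/(1+0.0705)^7 = 33.2880

CHF 33.29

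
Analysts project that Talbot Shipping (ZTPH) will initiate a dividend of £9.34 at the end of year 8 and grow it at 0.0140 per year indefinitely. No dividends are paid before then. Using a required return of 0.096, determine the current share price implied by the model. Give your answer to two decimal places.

£59.96

Deferred-dividend DDM. At t=7 the remaining stream is a growing perpetuity with first payment D_8 = 9.34.
V_7 = D_8/(r−g) = 9.34/(0.096−0.014) = 113.9024
P₀ = V_7/(1+r)^7 = 113.9024/(1+0.096)^7 = 59.9597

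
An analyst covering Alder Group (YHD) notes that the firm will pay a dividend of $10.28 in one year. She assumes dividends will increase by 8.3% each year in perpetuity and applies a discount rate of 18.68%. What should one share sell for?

$99.04

Gordon growth model: P₀ = D₁/(r − g), with D₁ = 10.28 given directly.
P₀ = 10.2800 / (0.1868 − 0.083) = 10.2800 / 0.1038 = 99.0366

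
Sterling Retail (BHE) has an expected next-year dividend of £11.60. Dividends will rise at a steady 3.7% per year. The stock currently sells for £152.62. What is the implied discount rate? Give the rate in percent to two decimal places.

11.30%

Rearranging the constant-growth DDM: r = D₁/P₀ + g.
r = 11.6000 / 152.62 + 0.037 = 0.07601 + 0.037 = 0.11301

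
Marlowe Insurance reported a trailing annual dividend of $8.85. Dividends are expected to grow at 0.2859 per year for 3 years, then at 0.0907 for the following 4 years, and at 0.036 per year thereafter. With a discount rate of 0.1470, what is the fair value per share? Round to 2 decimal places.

$172.73

Three-stage DDM. Project D₁…D_7; terminal Gordon value at t=7 with g = 0.036; discount at r = 0.147.
D_1 = 11.3802
D_2 = 14.6338
D_3 = 18.8176
D_4 = 20.5244
D_5 = 22.3859
D_6 = 24.4164
D_7 = 26.6309
TV_7 = 27.5896/(0.147−0.036) = 248.5552
P₀ = Σ Dₜ/(1+r)ᵗ + TV_7/(1+r)^7 = 172.7337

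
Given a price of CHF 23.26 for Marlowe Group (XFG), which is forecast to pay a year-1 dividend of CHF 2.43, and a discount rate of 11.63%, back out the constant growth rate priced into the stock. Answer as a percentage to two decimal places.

From P₀ = D₁/(r − g), the implied growth is g = r − D₁/P₀.
g = 0.1163 − 2.43/23.26 = 0.1163 − 0.10447 = 0.01183

1.18%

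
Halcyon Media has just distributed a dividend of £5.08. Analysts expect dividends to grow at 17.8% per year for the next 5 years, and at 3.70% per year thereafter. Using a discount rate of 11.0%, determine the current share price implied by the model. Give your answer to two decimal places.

Two-stage DDM. Project D₁…D_5 at 0.178, terminal growth 0.037, discount at r = 0.11.
D_1 = 5.9842
D_2 = 7.0494
D_3 = 8.3042
D_4 = 9.7824
D_5 = 11.5237
Terminal value at t=5: TV = D_6/(r−g) = 11.9500/(0.11−0.037) = 163.6990
P₀ = 5.9842/(1+0.11)^1 + 7.0494/(1+0.11)^2 + 8.3042/(1+0.11)^3 + 9.7824/(1+0.11)^4 + 11.5237/(1+0.11)^5 + 163.6990/(1+0.11)^5 = 127.6148

£127.61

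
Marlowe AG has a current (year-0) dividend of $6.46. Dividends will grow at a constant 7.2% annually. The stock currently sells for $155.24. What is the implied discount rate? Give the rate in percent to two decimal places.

11.66%

Rearranging the constant-growth DDM: r = D₁/P₀ + g.
D₁ = 6.46 × (1 + 0.072) = 6.9251.
r = 6.9251 / 155.24 + 0.072 = 0.04461 + 0.072 = 0.11661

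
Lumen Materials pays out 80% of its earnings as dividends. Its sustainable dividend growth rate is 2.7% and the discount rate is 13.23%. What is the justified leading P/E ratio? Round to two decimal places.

7.60

Justified leading P/E = b/(r−g) = 0.80/(0.1323−0.027) = 7.5973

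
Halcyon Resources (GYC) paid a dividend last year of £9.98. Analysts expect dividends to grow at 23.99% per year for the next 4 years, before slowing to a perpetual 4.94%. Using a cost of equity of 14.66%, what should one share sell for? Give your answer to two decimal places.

Two-stage DDM. Project D₁…D_4 at 0.2399, terminal growth 0.0494, discount at r = 0.1466.
D_1 = 12.3742
D_2 = 15.3428
D_3 = 19.0235
D_4 = 23.5872
Terminal value at t=4: TV = D_5/(r−g) = 24.7525/(0.1466−0.0494) = 254.6549
P₀ = 12.3742/(1+0.1466)^1 + 15.3428/(1+0.1466)^2 + 19.0235/(1+0.1466)^3 + 23.5872/(1+0.1466)^4 + 254.6549/(1+0.1466)^4 = 196.0634

£196.06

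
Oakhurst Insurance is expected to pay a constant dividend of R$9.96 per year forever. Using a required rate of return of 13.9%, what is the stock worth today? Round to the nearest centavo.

Zero-growth DDM (perpetuity): P₀ = D/r = 9.96 / 0.139 = 71.6547

R$71.65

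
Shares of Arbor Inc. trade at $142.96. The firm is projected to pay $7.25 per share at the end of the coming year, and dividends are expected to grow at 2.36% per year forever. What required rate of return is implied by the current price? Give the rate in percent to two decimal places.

Rearranging the constant-growth DDM: r = D₁/P₀ + g.
r = 7.2500 / 142.96 + 0.0236 = 0.05071 + 0.0236 = 0.07431

7.43%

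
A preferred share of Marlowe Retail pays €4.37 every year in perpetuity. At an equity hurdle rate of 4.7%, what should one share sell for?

€92.98

Zero-growth DDM (perpetuity): P₀ = D/r = 4.37 / 0.047 = 92.9787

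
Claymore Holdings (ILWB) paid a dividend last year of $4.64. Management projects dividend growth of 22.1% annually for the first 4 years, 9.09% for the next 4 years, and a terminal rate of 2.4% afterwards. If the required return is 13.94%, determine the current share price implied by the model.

Three-stage DDM. Project D₁…D_8; terminal Gordon value at t=8 with g = 0.024; discount at r = 0.1394.
D_1 = 5.6654
D_2 = 6.9175
D_3 = 8.4463
D_4 = 10.3129
D_5 = 11.2503
D_6 = 12.2730
D_7 = 13.3886
D_8 = 14.6056
TV_8 = 14.9562/(0.1394−0.024) = 129.6028
P₀ = Σ Dₜ/(1+r)ᵗ + TV_8/(1+r)^8 = 89.7345

$89.73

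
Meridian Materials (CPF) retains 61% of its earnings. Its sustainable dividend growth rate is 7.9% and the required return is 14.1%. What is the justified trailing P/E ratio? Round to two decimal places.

Payout ratio b = 1 − 0.61 = 0.39.
Justified trailing P/E = b(1+g)/(r−g) = 0.39×(1+0.079)/(0.141−0.079) = 6.7873

6.79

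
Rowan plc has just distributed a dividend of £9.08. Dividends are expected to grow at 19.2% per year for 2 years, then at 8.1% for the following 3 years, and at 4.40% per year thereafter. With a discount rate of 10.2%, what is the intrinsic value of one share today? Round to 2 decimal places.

£231.62

Three-stage DDM. Project D₁…D_5; terminal Gordon value at t=5 with g = 0.044; discount at r = 0.102.
D_1 = 10.8234
D_2 = 12.9014
D_3 = 13.9465
D_4 = 15.0761
D_5 = 16.2973
TV_5 = 17.0144/(0.102−0.044) = 293.3513
P₀ = Σ Dₜ/(1+r)ᵗ + TV_5/(1+r)^5 = 231.6181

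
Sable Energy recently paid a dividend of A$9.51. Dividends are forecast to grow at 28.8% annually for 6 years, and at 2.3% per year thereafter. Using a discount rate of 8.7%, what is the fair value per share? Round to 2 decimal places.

A$528.44

Two-stage DDM. Project D₁…D_6 at 0.288, terminal growth 0.023, discount at r = 0.087.
D_1 = 12.2489
D_2 = 15.7766
D_3 = 20.3202
D_4 = 26.1724
D_5 = 33.7101
D_6 = 43.4186
Terminal value at t=6: TV = D_7/(r−g) = 44.4172/(0.087−0.023) = 694.0190
P₀ = 12.2489/(1+0.087)^1 + 15.7766/(1+0.087)^2 + 20.3202/(1+0.087)^3 + 26.1724/(1+0.087)^4 + 33.7101/(1+0.087)^5 + 43.4186/(1+0.087)^6 + 694.0190/(1+0.087)^6 = 528.4436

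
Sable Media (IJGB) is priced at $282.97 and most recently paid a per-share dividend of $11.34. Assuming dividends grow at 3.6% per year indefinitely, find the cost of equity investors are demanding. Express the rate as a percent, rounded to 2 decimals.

Rearranging the constant-growth DDM: r = D₁/P₀ + g.
D₁ = 11.34 × (1 + 0.036) = 11.7482.
r = 11.7482 / 282.97 + 0.036 = 0.04152 + 0.036 = 0.07752

7.75%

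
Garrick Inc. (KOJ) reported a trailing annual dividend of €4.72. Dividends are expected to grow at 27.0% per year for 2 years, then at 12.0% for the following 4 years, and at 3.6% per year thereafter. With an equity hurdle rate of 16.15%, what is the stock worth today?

Three-stage DDM. Project D₁…D_6; terminal Gordon value at t=6 with g = 0.036; discount at r = 0.1615.
D_1 = 5.9944
D_2 = 7.6129
D_3 = 8.5264
D_4 = 9.5496
D_5 = 10.6956
D_6 = 11.9790
TV_6 = 12.4103/(0.1615−0.036) = 98.8866
P₀ = Σ Dₜ/(1+r)ᵗ + TV_6/(1+r)^6 = 71.7043

€71.70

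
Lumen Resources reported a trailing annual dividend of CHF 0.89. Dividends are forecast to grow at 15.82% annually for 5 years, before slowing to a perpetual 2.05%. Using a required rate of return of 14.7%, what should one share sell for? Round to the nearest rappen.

CHF 12.12

Two-stage DDM. Project D₁…D_5 at 0.1582, terminal growth 0.0205, discount at r = 0.147.
D_1 = 1.0308
D_2 = 1.1939
D_3 = 1.3827
D_4 = 1.6015
D_5 = 1.8548
Terminal value at t=5: TV = D_6/(r−g) = 1.8929/(0.147−0.0205) = 14.9634
P₀ = 1.0308/(1+0.147)^1 + 1.1939/(1+0.147)^2 + 1.3827/(1+0.147)^3 + 1.6015/(1+0.147)^4 + 1.8548/(1+0.147)^5 + 14.9634/(1+0.147)^5 = 12.1193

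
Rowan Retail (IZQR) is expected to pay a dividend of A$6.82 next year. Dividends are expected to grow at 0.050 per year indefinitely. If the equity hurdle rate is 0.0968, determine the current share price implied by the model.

A$145.73

Gordon growth model: P₀ = D₁/(r − g), with D₁ = 6.82 given directly.
P₀ = 6.8200 / (0.0968 − 0.05) = 6.8200 / 0.0468 = 145.7265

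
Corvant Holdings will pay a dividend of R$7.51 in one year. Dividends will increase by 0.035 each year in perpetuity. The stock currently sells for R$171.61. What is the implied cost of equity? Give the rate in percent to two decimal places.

Rearranging the constant-growth DDM: r = D₁/P₀ + g.
r = 7.5100 / 171.61 + 0.035 = 0.04376 + 0.035 = 0.07876

7.88%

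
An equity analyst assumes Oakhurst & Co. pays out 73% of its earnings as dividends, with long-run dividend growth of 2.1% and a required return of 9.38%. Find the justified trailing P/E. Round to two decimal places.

Justified trailing P/E = b(1+g)/(r−g) = 0.73×(1+0.021)/(0.0938−0.021) = 10.2380

10.24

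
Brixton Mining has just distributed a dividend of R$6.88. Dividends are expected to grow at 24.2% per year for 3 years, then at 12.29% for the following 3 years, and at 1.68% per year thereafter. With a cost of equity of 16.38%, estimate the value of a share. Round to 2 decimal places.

Three-stage DDM. Project D₁…D_6; terminal Gordon value at t=6 with g = 0.0168; discount at r = 0.1638.
D_1 = 8.5450
D_2 = 10.6128
D_3 = 13.1811
D_4 = 14.8011
D_5 = 16.6202
D_6 = 18.6628
TV_6 = 18.9763/(0.1638−0.0168) = 129.0906
P₀ = Σ Dₜ/(1+r)ᵗ + TV_6/(1+r)^6 = 98.8589

R$98.86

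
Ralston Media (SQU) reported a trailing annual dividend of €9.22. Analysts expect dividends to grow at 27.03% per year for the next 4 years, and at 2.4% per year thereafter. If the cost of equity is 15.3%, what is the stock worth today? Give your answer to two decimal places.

Two-stage DDM. Project D₁…D_4 at 0.2703, terminal growth 0.024, discount at r = 0.153.
D_1 = 11.7122
D_2 = 14.8780
D_3 = 18.8995
D_4 = 24.0080
Terminal value at t=4: TV = D_5/(r−g) = 24.5842/(0.153−0.024) = 190.5752
P₀ = 11.7122/(1+0.153)^1 + 14.8780/(1+0.153)^2 + 18.8995/(1+0.153)^3 + 24.0080/(1+0.153)^4 + 190.5752/(1+0.153)^4 = 155.0961

€155.10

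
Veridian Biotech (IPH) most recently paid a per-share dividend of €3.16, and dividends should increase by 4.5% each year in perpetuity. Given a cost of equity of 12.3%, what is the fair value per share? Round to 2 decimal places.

Gordon growth model: P₀ = D₁/(r − g). D₁ = 3.16 × (1 + 0.045) = 3.3022.
P₀ = 3.3022 / (0.123 − 0.045) = 3.3022 / 0.078 = 42.3359

€42.34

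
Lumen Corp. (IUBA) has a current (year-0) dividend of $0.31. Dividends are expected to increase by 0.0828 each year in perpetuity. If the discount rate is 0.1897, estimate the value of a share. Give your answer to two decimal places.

$3.14

Gordon growth model: P₀ = D₁/(r − g). D₁ = 0.31 × (1 + 0.0828) = 0.3357.
P₀ = 0.3357 / (0.1897 − 0.0828) = 0.3357 / 0.1069 = 3.1400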